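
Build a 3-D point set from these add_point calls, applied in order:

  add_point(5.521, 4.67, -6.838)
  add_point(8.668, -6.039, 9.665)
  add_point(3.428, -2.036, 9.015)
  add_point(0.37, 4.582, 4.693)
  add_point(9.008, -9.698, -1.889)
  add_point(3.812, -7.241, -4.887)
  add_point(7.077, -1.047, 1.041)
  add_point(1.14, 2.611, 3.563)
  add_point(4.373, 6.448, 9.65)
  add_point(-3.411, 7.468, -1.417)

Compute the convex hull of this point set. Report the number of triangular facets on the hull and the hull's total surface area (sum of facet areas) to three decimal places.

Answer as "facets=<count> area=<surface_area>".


Extreme-point indices: [0, 1, 2, 3, 4, 5, 8, 9] — 8 of 10 on the boundary.

Area of each hull facet:
  f1: (p1, p0, p4) → 94.5018
  f2: (p8, p0, p9) → 73.1211
  f3: (p8, p1, p0) → 108.9290
  f4: (p5, p0, p9) → 65.8209
  f5: (p5, p0, p4) → 37.2705
  f6: (p5, p1, p4) → 37.4400
  f7: (p3, p8, p9) → 16.1229
  f8: (p2, p5, p1) → 48.7091
  f9: (p2, p8, p1) → 24.4912
  f10: (p2, p3, p8) → 26.0369
  f11: (p2, p5, p9) → 106.7607
  f12: (p2, p3, p9) → 16.1999
Σ area = 655.404

Euler characteristic 8−18+12 = 2 ✓

facets=12 area=655.404


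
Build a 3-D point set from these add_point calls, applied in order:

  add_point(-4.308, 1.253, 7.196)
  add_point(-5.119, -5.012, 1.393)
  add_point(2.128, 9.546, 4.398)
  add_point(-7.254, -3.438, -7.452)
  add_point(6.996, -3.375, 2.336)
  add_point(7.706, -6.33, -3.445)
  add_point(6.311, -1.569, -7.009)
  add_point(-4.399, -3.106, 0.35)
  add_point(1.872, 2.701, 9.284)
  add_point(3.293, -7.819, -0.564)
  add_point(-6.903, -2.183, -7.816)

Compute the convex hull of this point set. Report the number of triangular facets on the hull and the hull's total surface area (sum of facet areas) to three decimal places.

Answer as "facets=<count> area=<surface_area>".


facets=16 area=652.628

10 of the 11 inputs are extreme points: [0, 1, 2, 3, 4, 5, 6, 8, 9, 10].

Facet areas (half cross-product norm):
  f1: (p6, p5, p3) → 41.4408
  f2: (p10, p6, p3) → 8.5933
  f3: (p10, p6, p2) → 107.3382
  f4: (p9, p1, p8) → 58.3109
  f5: (p9, p5, p3) → 35.0991
  f6: (p9, p1, p3) → 41.8527
  f7: (p0, p8, p2) → 28.1031
  f8: (p0, p1, p8) → 25.4898
  f9: (p0, p10, p2) → 84.8176
  f10: (p0, p1, p3) → 33.1976
  f11: (p0, p10, p3) → 10.5647
  f12: (p4, p9, p5) → 16.1442
  f13: (p4, p9, p8) → 31.1149
  f14: (p4, p8, p2) → 44.2990
  f15: (p4, p6, p5) → 19.7546
  f16: (p4, p6, p2) → 66.5074
Σ area = 652.628

Euler characteristic 10−24+16 = 2 ✓


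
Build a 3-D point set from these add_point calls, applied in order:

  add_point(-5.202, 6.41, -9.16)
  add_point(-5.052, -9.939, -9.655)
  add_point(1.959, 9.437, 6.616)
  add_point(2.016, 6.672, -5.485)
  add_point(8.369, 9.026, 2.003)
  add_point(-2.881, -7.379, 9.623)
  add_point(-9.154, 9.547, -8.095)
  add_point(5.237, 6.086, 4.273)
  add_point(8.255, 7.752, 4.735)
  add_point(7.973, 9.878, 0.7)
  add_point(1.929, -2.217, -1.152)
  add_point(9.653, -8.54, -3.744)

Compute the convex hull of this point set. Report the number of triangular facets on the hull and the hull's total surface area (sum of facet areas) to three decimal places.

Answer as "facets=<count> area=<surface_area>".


Hull vertices (10/12): indices [0, 1, 2, 3, 4, 5, 6, 8, 9, 11].

Facet areas (half cross-product norm):
  f1: (p1, p5, p6) → 192.1706
  f2: (p1, p5, p11) → 136.5553
  f3: (p3, p9, p6) → 39.8515
  f4: (p3, p9, p11) → 78.3280
  f5: (p2, p9, p6) → 77.2135
  f6: (p2, p5, p6) → 163.6309
  f7: (p0, p1, p11) → 129.5871
  f8: (p0, p3, p11) → 63.0797
  f9: (p0, p1, p6) → 33.0483
  f10: (p0, p3, p6) → 17.1794
  f11: (p8, p2, p9) → 15.4587
  f12: (p8, p2, p5) → 60.0956
  f13: (p8, p5, p11) → 151.6131
  f14: (p4, p9, p11) → 14.3349
  f15: (p4, p8, p11) → 27.7524
  f16: (p4, p8, p9) → 0.7618
Σ area = 1200.661

Euler: V−E+F = 10−24+16 = 2.

facets=16 area=1200.661


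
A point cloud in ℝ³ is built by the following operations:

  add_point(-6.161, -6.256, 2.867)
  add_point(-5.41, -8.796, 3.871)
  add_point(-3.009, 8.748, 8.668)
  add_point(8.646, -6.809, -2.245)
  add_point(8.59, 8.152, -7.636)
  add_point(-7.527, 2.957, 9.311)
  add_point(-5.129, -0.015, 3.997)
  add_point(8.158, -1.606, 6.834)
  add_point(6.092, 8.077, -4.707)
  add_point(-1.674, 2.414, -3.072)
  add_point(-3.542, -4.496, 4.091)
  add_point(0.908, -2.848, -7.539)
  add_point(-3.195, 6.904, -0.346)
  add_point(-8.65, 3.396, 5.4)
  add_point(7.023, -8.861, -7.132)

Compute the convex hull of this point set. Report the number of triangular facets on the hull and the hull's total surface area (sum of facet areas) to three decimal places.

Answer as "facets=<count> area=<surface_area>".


facets=18 area=998.962

11 of the 15 inputs are extreme points: [0, 1, 2, 3, 4, 5, 7, 11, 12, 13, 14].

Area of each hull facet:
  f1: (p7, p4, p3) → 82.0301
  f2: (p7, p2, p4) → 129.2798
  f3: (p1, p7, p3) → 76.6649
  f4: (p12, p11, p13) → 53.4281
  f5: (p12, p11, p4) → 77.1881
  f6: (p12, p2, p13) → 33.1467
  f7: (p12, p2, p4) → 56.2287
  f8: (p14, p4, p3) → 44.0249
  f9: (p14, p11, p4) → 56.7923
  f10: (p14, p1, p3) → 42.8153
  f11: (p14, p1, p11) → 61.5307
  f12: (p0, p11, p13) → 66.7930
  f13: (p0, p1, p13) → 8.3700
  f14: (p0, p1, p11) → 17.1221
  f15: (p5, p7, p2) → 56.3922
  f16: (p5, p1, p7) → 96.1077
  f17: (p5, p2, p13) → 15.0876
  f18: (p5, p1, p13) → 25.9600
Σ area = 998.962

Euler: V−E+F = 11−27+18 = 2.


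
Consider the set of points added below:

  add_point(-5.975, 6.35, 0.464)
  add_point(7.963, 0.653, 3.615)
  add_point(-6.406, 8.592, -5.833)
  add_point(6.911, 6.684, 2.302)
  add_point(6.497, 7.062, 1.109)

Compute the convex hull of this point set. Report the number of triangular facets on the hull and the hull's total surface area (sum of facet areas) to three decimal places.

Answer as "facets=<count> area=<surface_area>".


Hull vertices (5/5): indices [0, 1, 2, 3, 4].

Triangle areas on the boundary:
  f1: (p0, p1, p2) → 47.7642
  f2: (p3, p0, p2) → 42.8311
  f3: (p3, p0, p1) → 40.1615
  f4: (p4, p1, p2) → 46.4127
  f5: (p4, p3, p2) → 6.6216
  f6: (p4, p3, p1) → 3.5279
Σ area = 187.319

Euler characteristic 5−9+6 = 2 ✓

facets=6 area=187.319


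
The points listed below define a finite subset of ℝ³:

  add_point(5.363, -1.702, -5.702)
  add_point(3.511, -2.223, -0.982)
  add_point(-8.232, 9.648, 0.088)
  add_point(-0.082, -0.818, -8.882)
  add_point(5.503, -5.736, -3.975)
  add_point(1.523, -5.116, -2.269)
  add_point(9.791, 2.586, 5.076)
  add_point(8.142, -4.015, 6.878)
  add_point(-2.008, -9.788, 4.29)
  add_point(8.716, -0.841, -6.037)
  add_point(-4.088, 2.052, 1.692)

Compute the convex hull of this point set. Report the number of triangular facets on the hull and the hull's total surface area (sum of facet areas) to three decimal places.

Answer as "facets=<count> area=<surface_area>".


facets=10 area=717.395

7 of the 11 inputs are extreme points: [2, 3, 4, 6, 7, 8, 9].

Facet areas (half cross-product norm):
  f1: (p3, p8, p2) → 126.9595
  f2: (p4, p3, p8) → 52.1330
  f3: (p7, p6, p2) → 69.1467
  f4: (p7, p8, p2) → 123.1349
  f5: (p7, p4, p8) → 59.3064
  f6: (p9, p6, p2) → 113.9533
  f7: (p9, p3, p2) → 70.3003
  f8: (p9, p4, p3) → 26.4482
  f9: (p9, p7, p6) → 41.0428
  f10: (p9, p7, p4) → 34.9701
Σ area = 717.395

Euler: V−E+F = 7−15+10 = 2.


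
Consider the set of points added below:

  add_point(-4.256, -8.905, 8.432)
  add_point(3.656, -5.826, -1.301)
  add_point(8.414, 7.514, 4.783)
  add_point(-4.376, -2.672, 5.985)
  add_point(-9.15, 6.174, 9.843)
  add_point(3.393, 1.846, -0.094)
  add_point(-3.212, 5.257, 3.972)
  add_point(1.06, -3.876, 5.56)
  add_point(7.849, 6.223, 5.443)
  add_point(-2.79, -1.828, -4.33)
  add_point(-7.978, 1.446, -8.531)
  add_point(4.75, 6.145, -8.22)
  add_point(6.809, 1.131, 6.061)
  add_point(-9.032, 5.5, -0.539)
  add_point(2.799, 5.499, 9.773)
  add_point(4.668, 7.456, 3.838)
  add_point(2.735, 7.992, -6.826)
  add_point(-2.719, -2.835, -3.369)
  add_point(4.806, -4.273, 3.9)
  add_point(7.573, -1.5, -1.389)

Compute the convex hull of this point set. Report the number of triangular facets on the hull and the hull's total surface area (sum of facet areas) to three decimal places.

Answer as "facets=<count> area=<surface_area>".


14 of the 20 inputs are extreme points: [0, 1, 2, 4, 8, 10, 11, 12, 13, 14, 15, 16, 18, 19].

Triangle areas on the boundary:
  f1: (p10, p0, p4) → 142.2429
  f2: (p1, p10, p0) → 100.1479
  f3: (p14, p2, p4) → 32.7772
  f4: (p14, p0, p4) → 88.8226
  f5: (p18, p1, p0) → 30.7626
  f6: (p15, p2, p4) → 17.9056
  f7: (p15, p16, p4) → 79.8062
  f8: (p15, p16, p2) → 19.0981
  f9: (p13, p10, p4) → 19.0203
  f10: (p13, p16, p4) → 62.6853
  f11: (p13, p16, p10) → 55.3083
  f12: (p11, p16, p2) → 19.7468
  f13: (p11, p1, p10) → 87.7554
  f14: (p11, p16, p10) → 19.1092
  f15: (p19, p18, p1) → 15.2708
  f16: (p19, p11, p2) → 56.9673
  f17: (p19, p11, p1) → 28.8986
  f18: (p8, p14, p2) → 4.0081
  f19: (p12, p14, p0) → 52.6993
  f20: (p12, p18, p0) → 29.9469
  f21: (p12, p8, p14) → 16.5196
  f22: (p12, p19, p18) → 19.7382
  f23: (p12, p19, p2) → 26.4376
  f24: (p12, p8, p2) → 1.5030
Σ area = 1027.178

Euler: V−E+F = 14−36+24 = 2.

facets=24 area=1027.178


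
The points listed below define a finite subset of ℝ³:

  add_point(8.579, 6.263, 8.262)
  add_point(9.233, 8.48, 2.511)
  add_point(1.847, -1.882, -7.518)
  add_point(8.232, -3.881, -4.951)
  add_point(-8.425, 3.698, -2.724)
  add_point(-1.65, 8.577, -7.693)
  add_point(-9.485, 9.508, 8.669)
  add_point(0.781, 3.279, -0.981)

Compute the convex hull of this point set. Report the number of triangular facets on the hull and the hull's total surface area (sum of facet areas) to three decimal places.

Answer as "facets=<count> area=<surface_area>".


7 of the 8 inputs are extreme points: [0, 1, 2, 3, 4, 5, 6].

Area of each hull facet:
  f1: (p5, p1, p6) → 129.2120
  f2: (p5, p3, p1) → 99.0651
  f3: (p4, p3, p6) → 109.9860
  f4: (p4, p5, p6) → 59.7678
  f5: (p0, p1, p6) → 56.7850
  f6: (p0, p3, p6) → 152.0921
  f7: (p0, p3, p1) → 44.2346
  f8: (p2, p5, p3) → 32.9348
  f9: (p2, p4, p3) → 31.8036
  f10: (p2, p4, p5) → 51.6907
Σ area = 767.572

Check V−E+F: 7 − 15 + 10 = 2.

facets=10 area=767.572


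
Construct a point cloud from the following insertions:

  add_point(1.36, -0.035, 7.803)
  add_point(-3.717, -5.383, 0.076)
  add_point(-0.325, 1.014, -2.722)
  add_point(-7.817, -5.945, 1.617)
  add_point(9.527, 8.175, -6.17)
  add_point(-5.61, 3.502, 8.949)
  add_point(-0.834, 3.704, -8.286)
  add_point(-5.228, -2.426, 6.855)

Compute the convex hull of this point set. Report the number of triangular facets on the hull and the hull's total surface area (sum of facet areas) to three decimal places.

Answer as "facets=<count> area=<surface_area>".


facets=10 area=528.802

Extreme-point indices: [0, 1, 3, 4, 5, 6, 7] — 7 of 8 on the boundary.

Facet areas (half cross-product norm):
  f1: (p6, p5, p3) → 92.6381
  f2: (p6, p5, p4) → 102.4381
  f3: (p0, p5, p4) → 68.2382
  f4: (p1, p0, p3) → 22.8186
  f5: (p1, p0, p4) → 96.2582
  f6: (p1, p6, p3) → 23.7014
  f7: (p1, p6, p4) → 67.8399
  f8: (p7, p5, p3) → 14.9545
  f9: (p7, p0, p3) → 18.7124
  f10: (p7, p0, p5) → 21.2024
Σ area = 528.802

Euler characteristic 7−15+10 = 2 ✓


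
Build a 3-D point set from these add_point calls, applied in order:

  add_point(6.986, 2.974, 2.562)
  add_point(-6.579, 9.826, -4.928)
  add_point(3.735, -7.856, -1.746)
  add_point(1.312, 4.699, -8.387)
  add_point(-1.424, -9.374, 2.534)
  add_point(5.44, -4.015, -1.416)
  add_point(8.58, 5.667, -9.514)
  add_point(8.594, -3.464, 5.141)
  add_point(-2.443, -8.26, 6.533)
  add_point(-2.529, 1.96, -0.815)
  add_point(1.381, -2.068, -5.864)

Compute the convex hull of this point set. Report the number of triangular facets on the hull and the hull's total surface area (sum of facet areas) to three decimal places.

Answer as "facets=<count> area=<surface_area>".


facets=14 area=706.618

Points on the hull: [0, 1, 2, 3, 4, 6, 7, 8, 10] (9 of 11).

Per-facet area ½‖(b−a)×(c−a)‖:
  f1: (p8, p4, p1) → 45.3548
  f2: (p8, p4, p7) → 25.2479
  f3: (p0, p6, p1) → 96.2488
  f4: (p0, p6, p7) → 38.0105
  f5: (p0, p8, p1) → 128.2836
  f6: (p0, p8, p7) → 42.3045
  f7: (p10, p4, p1) → 77.2823
  f8: (p3, p6, p1) → 24.3074
  f9: (p3, p10, p1) → 33.6914
  f10: (p3, p10, p6) → 26.4172
  f11: (p2, p4, p7) → 32.6417
  f12: (p2, p10, p4) → 24.7072
  f13: (p2, p6, p7) → 76.1962
  f14: (p2, p10, p6) → 35.9246
Σ area = 706.618

Euler characteristic 9−21+14 = 2 ✓


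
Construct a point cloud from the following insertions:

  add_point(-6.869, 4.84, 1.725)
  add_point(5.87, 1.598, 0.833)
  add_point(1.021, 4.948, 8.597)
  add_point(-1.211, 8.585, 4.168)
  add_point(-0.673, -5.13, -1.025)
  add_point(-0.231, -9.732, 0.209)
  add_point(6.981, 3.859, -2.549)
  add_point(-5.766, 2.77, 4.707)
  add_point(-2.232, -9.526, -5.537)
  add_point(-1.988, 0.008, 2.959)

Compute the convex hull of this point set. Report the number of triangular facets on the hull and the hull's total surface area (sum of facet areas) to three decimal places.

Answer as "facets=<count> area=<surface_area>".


Extreme-point indices: [0, 1, 2, 3, 5, 6, 7, 8] — 8 of 10 on the boundary.

Triangle areas on the boundary:
  f1: (p8, p6, p0) → 108.7053
  f2: (p8, p5, p6) → 47.5342
  f3: (p3, p6, p0) → 41.3769
  f4: (p3, p2, p6) → 35.5568
  f5: (p7, p2, p5) → 58.3293
  f6: (p7, p8, p0) → 31.0847
  f7: (p7, p8, p5) → 43.3865
  f8: (p7, p3, p0) → 13.3719
  f9: (p7, p3, p2) → 21.7721
  f10: (p1, p5, p6) → 22.5537
  f11: (p1, p2, p6) → 16.6612
  f12: (p1, p2, p5) → 62.4419
Σ area = 502.774

Check V−E+F: 8 − 18 + 12 = 2.

facets=12 area=502.774


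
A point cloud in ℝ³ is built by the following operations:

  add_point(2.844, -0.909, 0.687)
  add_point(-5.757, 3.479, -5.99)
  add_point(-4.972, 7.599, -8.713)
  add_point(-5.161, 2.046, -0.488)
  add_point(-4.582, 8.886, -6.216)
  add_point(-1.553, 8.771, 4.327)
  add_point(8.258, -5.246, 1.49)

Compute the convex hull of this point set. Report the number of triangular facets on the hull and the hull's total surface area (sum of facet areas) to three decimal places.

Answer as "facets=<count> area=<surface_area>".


6 of the 7 inputs are extreme points: [1, 2, 3, 4, 5, 6].

Area of each hull facet:
  f1: (p2, p6, p1) → 39.2456
  f2: (p3, p6, p1) → 41.5035
  f3: (p3, p5, p6) → 69.3393
  f4: (p4, p3, p5) → 39.0128
  f5: (p4, p5, p6) → 95.1247
  f6: (p4, p2, p6) → 29.0404
  f7: (p4, p2, p1) → 7.0660
  f8: (p4, p3, p1) → 15.2765
Σ area = 335.609

Euler: V−E+F = 6−12+8 = 2.

facets=8 area=335.609


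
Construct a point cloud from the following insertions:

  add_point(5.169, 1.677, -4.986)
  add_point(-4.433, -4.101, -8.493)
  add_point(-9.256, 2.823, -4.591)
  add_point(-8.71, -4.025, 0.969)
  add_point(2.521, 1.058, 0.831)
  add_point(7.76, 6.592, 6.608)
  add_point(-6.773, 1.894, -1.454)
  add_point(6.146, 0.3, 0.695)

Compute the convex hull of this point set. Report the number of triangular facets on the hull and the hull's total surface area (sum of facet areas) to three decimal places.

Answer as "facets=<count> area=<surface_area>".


facets=10 area=466.126

7 of the 8 inputs are extreme points: [0, 1, 2, 3, 5, 6, 7].

Area of each hull facet:
  f1: (p0, p5, p2) → 92.0584
  f2: (p0, p1, p2) → 54.4577
  f3: (p3, p1, p2) → 38.5575
  f4: (p6, p5, p2) → 21.1029
  f5: (p6, p3, p2) → 13.0825
  f6: (p6, p3, p5) → 54.7575
  f7: (p7, p0, p5) → 22.4033
  f8: (p7, p3, p5) → 63.2864
  f9: (p7, p0, p1) → 33.1184
  f10: (p7, p3, p1) → 73.3020
Σ area = 466.126

Check V−E+F: 7 − 15 + 10 = 2.


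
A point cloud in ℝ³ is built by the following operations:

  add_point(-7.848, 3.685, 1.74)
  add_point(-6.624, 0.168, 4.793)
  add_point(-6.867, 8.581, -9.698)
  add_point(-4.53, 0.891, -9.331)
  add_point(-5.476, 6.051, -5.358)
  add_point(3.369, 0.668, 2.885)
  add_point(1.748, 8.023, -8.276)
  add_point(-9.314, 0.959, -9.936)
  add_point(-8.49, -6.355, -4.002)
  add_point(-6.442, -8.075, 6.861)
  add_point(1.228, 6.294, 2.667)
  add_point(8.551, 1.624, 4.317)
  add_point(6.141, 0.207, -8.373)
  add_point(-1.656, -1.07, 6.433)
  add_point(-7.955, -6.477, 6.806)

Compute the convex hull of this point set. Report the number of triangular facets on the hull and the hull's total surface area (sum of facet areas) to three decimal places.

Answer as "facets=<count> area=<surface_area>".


facets=20 area=903.349

Extreme-point indices: [0, 1, 2, 6, 7, 8, 9, 10, 11, 12, 13, 14] — 12 of 15 on the boundary.

Facet areas (half cross-product norm):
  f1: (p12, p9, p11) → 116.8584
  f2: (p12, p2, p7) → 60.1239
  f3: (p0, p2, p7) → 46.4267
  f4: (p8, p12, p7) → 72.2194
  f5: (p8, p12, p9) → 91.8460
  f6: (p6, p12, p11) → 58.2503
  f7: (p6, p12, p2) → 33.1088
  f8: (p13, p9, p11) → 30.2272
  f9: (p14, p8, p9) → 11.8844
  f10: (p14, p13, p9) → 9.1359
  f11: (p14, p0, p7) → 66.7732
  f12: (p14, p8, p7) → 39.3138
  f13: (p10, p0, p2) → 58.9535
  f14: (p10, p6, p2) → 48.1442
  f15: (p10, p6, p11) → 47.7384
  f16: (p10, p13, p11) → 37.4743
  f17: (p1, p14, p0) → 9.7629
  f18: (p1, p14, p13) → 18.8442
  f19: (p1, p10, p0) → 22.7221
  f20: (p1, p10, p13) → 23.5413
Σ area = 903.349

Euler: V−E+F = 12−30+20 = 2.


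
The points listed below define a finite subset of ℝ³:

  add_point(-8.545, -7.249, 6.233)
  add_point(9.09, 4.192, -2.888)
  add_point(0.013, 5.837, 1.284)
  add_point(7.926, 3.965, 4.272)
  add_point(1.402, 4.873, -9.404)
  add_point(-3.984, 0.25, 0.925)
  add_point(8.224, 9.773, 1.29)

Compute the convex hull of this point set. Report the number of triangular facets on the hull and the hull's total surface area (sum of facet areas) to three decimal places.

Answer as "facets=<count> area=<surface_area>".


facets=10 area=468.619

Points on the hull: [0, 1, 2, 3, 4, 5, 6] (7 of 7).

Triangle areas on the boundary:
  f1: (p4, p1, p0) → 110.5673
  f2: (p4, p6, p1) → 34.4757
  f3: (p3, p1, p0) → 70.4223
  f4: (p3, p6, p0) → 53.3032
  f5: (p3, p6, p1) → 20.7369
  f6: (p2, p6, p0) → 43.2413
  f7: (p2, p4, p6) → 49.1209
  f8: (p5, p4, p0) → 29.6481
  f9: (p5, p2, p0) → 19.9301
  f10: (p5, p2, p4) → 37.1727
Σ area = 468.619

Check V−E+F: 7 − 15 + 10 = 2.


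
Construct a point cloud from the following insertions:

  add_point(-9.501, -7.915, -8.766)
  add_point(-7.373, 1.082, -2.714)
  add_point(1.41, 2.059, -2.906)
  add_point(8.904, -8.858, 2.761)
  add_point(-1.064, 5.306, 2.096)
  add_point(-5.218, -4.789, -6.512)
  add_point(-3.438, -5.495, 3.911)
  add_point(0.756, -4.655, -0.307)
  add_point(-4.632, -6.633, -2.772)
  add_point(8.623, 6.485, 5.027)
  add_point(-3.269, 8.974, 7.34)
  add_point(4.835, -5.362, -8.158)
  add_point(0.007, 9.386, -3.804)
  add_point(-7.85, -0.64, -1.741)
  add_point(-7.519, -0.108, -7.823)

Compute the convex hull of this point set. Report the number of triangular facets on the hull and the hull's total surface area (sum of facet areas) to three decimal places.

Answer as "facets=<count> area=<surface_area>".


Hull vertices (10/15): indices [0, 1, 3, 6, 9, 10, 11, 12, 13, 14].

Triangle areas on the boundary:
  f1: (p9, p10, p3) → 93.0309
  f2: (p9, p10, p12) → 64.4308
  f3: (p11, p3, p0) → 84.1070
  f4: (p11, p9, p3) → 93.1536
  f5: (p11, p9, p12) → 99.5229
  f6: (p6, p3, p0) → 87.7836
  f7: (p6, p10, p3) → 92.0957
  f8: (p14, p10, p12) → 73.7344
  f9: (p14, p11, p0) → 53.7968
  f10: (p14, p11, p12) → 83.1255
  f11: (p13, p6, p0) → 43.9803
  f12: (p13, p6, p10) → 59.3070
  f13: (p13, p14, p0) → 24.7877
  f14: (p1, p14, p10) → 17.3076
  f15: (p1, p13, p10) → 13.3487
  f16: (p1, p13, p14) → 5.1445
Σ area = 988.657

Euler: V−E+F = 10−24+16 = 2.

facets=16 area=988.657


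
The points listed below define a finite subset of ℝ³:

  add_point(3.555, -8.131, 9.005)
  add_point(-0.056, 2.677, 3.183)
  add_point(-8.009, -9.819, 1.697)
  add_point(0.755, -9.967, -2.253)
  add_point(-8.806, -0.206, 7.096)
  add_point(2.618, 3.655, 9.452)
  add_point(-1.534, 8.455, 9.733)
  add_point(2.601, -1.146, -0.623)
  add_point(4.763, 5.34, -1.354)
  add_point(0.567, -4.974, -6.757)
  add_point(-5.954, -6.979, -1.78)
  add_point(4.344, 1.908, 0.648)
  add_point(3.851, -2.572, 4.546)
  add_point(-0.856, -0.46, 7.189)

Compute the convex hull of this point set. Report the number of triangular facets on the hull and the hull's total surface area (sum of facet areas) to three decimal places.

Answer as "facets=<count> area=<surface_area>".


Extreme-point indices: [0, 2, 3, 4, 5, 6, 8, 9, 10, 11] — 10 of 14 on the boundary.

Triangle areas on the boundary:
  f1: (p9, p8, p4) → 98.9465
  f2: (p9, p3, p8) → 39.4839
  f3: (p2, p9, p3) → 31.4062
  f4: (p2, p0, p4) → 72.5528
  f5: (p2, p0, p3) → 55.5500
  f6: (p6, p8, p4) → 76.0307
  f7: (p6, p0, p4) → 84.9616
  f8: (p11, p3, p8) → 17.7636
  f9: (p11, p0, p8) → 4.4612
  f10: (p11, p0, p3) → 67.5090
  f11: (p10, p9, p4) → 41.9816
  f12: (p10, p2, p4) → 27.0711
  f13: (p10, p2, p9) → 10.1680
  f14: (p5, p0, p8) → 65.6093
  f15: (p5, p6, p8) → 35.3483
  f16: (p5, p6, p0) → 22.2408
Σ area = 751.085

Euler characteristic 10−24+16 = 2 ✓

facets=16 area=751.085


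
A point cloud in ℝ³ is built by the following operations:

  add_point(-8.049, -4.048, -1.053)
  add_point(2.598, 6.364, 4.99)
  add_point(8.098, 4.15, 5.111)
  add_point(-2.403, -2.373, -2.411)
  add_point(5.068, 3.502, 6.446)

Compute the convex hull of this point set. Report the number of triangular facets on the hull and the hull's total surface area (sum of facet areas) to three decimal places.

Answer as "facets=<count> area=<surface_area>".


5 of the 5 inputs are extreme points: [0, 1, 2, 3, 4].

Per-facet area ½‖(b−a)×(c−a)‖:
  f1: (p3, p2, p0) → 31.8152
  f2: (p3, p1, p0) → 34.0055
  f3: (p3, p1, p2) → 36.7701
  f4: (p4, p2, p0) → 22.6305
  f5: (p4, p1, p0) → 32.4457
  f6: (p4, p1, p2) → 6.5809
Σ area = 164.248

Euler: V−E+F = 5−9+6 = 2.

facets=6 area=164.248


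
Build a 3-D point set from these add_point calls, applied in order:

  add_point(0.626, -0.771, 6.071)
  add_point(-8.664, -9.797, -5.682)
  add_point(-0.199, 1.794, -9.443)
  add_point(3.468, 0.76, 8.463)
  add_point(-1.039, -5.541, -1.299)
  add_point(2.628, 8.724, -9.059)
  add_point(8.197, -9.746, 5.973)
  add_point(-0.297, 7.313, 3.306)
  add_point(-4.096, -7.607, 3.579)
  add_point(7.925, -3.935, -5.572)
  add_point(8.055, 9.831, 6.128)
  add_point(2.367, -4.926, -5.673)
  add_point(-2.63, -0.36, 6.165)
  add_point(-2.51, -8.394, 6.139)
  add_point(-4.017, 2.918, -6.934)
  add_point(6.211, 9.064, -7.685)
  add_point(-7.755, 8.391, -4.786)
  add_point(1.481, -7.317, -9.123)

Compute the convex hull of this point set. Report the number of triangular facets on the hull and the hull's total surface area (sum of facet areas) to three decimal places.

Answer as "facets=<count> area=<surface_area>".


Hull vertices (14/18): indices [1, 2, 3, 5, 6, 7, 8, 9, 10, 12, 13, 15, 16, 17].

Triangle areas on the boundary:
  f1: (p17, p6, p1) → 91.6764
  f2: (p17, p2, p1) → 50.8584
  f3: (p3, p10, p6) → 51.2769
  f4: (p3, p12, p10) → 30.3406
  f5: (p16, p2, p1) → 82.0058
  f6: (p16, p8, p1) → 92.6137
  f7: (p16, p8, p12) → 56.8049
  f8: (p9, p10, p6) → 113.4840
  f9: (p9, p17, p6) → 51.0530
  f10: (p13, p8, p12) → 12.0823
  f11: (p13, p3, p12) → 26.2360
  f12: (p13, p3, p6) → 54.6080
  f13: (p13, p6, p1) → 65.3296
  f14: (p13, p8, p1) → 7.5033
  f15: (p5, p16, p2) → 39.3237
  f16: (p5, p17, p2) → 18.9172
  f17: (p7, p12, p10) → 35.8777
  f18: (p7, p16, p10) → 29.5214
  f19: (p7, p16, p12) → 46.5482
  f20: (p15, p9, p17) → 52.2484
  f21: (p15, p5, p17) → 30.5995
  f22: (p15, p9, p10) → 91.9989
  f23: (p15, p16, p10) → 99.4091
  f24: (p15, p5, p16) → 14.8650
Σ area = 1245.182

Check V−E+F: 14 − 36 + 24 = 2.

facets=24 area=1245.182


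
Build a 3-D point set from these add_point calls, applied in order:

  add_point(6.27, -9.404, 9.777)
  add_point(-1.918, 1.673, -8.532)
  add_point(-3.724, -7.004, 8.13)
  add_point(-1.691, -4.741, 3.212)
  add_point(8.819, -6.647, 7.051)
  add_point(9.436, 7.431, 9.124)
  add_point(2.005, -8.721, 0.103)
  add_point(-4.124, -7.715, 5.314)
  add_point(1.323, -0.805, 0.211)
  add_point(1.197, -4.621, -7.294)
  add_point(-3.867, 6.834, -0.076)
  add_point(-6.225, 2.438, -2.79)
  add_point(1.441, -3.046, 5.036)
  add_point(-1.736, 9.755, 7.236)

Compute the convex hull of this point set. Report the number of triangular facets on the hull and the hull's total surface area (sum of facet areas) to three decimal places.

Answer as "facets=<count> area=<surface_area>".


facets=18 area=912.746

Extreme-point indices: [0, 1, 2, 4, 5, 6, 7, 9, 10, 11, 13] — 11 of 14 on the boundary.

Triangle areas on the boundary:
  f1: (p7, p6, p0) → 41.2967
  f2: (p2, p0, p5) → 89.0849
  f3: (p2, p13, p5) → 97.3009
  f4: (p2, p7, p0) → 14.8603
  f5: (p2, p13, p11) → 93.1795
  f6: (p2, p7, p11) → 17.4508
  f7: (p10, p1, p5) → 76.9498
  f8: (p10, p13, p5) → 44.5852
  f9: (p10, p1, p11) → 20.0199
  f10: (p10, p13, p11) → 13.4523
  f11: (p4, p0, p5) → 28.1120
  f12: (p4, p6, p0) → 22.9912
  f13: (p9, p7, p6) → 31.1286
  f14: (p9, p4, p6) → 34.6552
  f15: (p9, p1, p11) → 25.1291
  f16: (p9, p7, p11) → 69.1096
  f17: (p9, p1, p5) → 76.8970
  f18: (p9, p4, p5) → 116.5432
Σ area = 912.746

Euler characteristic 11−27+18 = 2 ✓


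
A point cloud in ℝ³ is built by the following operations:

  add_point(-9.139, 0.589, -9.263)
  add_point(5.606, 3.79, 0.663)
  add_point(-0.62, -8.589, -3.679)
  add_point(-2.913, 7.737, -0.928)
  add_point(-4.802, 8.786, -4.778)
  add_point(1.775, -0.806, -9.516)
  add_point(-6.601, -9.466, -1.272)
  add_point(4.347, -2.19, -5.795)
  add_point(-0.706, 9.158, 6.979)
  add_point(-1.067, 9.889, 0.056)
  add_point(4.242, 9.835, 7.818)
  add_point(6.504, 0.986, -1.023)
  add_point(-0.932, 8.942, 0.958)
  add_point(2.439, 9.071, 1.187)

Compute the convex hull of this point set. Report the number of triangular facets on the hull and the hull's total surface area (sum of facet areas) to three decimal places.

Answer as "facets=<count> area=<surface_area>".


facets=20 area=752.861

Hull vertices (12/14): indices [0, 1, 2, 4, 5, 6, 7, 8, 9, 10, 11, 13].

Area of each hull facet:
  f1: (p8, p6, p0) → 128.2201
  f2: (p8, p10, p6) → 47.8552
  f3: (p2, p10, p11) → 62.5959
  f4: (p2, p10, p6) → 71.8654
  f5: (p2, p6, p0) → 42.1027
  f6: (p2, p5, p0) → 54.4930
  f7: (p4, p5, p0) → 53.9554
  f8: (p4, p8, p0) → 52.5699
  f9: (p13, p5, p11) → 45.5014
  f10: (p13, p4, p5) → 58.3461
  f11: (p7, p5, p11) → 10.9754
  f12: (p7, p2, p11) → 23.4037
  f13: (p7, p2, p5) → 19.7031
  f14: (p1, p10, p11) → 5.4089
  f15: (p1, p13, p11) → 4.9016
  f16: (p1, p13, p10) → 21.3459
  f17: (p9, p13, p10) → 11.2541
  f18: (p9, p13, p4) → 7.6953
  f19: (p9, p8, p10) → 17.2898
  f20: (p9, p4, p8) → 13.3787
Σ area = 752.861

Euler: V−E+F = 12−30+20 = 2.


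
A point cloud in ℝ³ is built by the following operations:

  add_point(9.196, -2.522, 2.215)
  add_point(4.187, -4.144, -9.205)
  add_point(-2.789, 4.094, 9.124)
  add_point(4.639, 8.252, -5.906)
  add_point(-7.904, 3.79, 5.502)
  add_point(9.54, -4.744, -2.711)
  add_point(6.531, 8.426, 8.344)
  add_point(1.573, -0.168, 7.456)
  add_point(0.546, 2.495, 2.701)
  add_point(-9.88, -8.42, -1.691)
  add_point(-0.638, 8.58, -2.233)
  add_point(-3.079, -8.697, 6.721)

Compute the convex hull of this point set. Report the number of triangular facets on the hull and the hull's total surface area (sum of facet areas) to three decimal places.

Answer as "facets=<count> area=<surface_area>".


10 of the 12 inputs are extreme points: [0, 1, 2, 3, 4, 5, 6, 9, 10, 11].

Area of each hull facet:
  f1: (p1, p5, p9) → 68.6188
  f2: (p11, p5, p9) → 87.8396
  f3: (p11, p6, p2) → 60.9117
  f4: (p4, p10, p9) → 82.8534
  f5: (p4, p11, p9) → 68.9070
  f6: (p4, p11, p2) → 40.2325
  f7: (p4, p6, p10) → 72.8172
  f8: (p4, p6, p2) → 22.6493
  f9: (p3, p1, p5) → 53.5228
  f10: (p3, p6, p5) → 99.0197
  f11: (p3, p6, p10) → 41.1300
  f12: (p3, p10, p9) → 58.0694
  f13: (p3, p1, p9) → 104.5456
  f14: (p0, p6, p5) → 20.9229
  f15: (p0, p11, p5) → 38.6332
  f16: (p0, p11, p6) → 92.6702
Σ area = 1013.343

Check V−E+F: 10 − 24 + 16 = 2.

facets=16 area=1013.343


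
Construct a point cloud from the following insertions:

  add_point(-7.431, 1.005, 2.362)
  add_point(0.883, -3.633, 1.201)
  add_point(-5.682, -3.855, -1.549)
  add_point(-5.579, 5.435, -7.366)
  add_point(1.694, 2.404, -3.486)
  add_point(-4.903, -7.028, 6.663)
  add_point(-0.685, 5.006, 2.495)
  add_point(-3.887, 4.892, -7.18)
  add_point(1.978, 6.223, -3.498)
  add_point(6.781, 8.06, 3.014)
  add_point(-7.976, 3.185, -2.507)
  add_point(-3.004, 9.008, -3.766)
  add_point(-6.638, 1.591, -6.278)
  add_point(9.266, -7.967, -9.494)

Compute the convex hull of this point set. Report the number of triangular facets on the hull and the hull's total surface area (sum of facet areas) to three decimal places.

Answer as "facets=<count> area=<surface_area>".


Hull vertices (12/14): indices [0, 2, 3, 5, 6, 7, 8, 9, 10, 11, 12, 13].

Per-facet area ½‖(b−a)×(c−a)‖:
  f1: (p3, p11, p10) → 16.6049
  f2: (p2, p5, p13) → 74.2637
  f3: (p0, p11, p10) → 19.1823
  f4: (p0, p2, p10) → 16.9623
  f5: (p0, p2, p5) → 27.5843
  f6: (p12, p3, p13) → 38.0420
  f7: (p12, p2, p13) → 63.3719
  f8: (p12, p3, p10) → 8.8955
  f9: (p12, p2, p10) → 15.1663
  f10: (p9, p8, p11) → 21.3612
  f11: (p9, p5, p13) → 180.5638
  f12: (p9, p8, p13) → 69.0814
  f13: (p7, p3, p11) → 4.8417
  f14: (p7, p8, p11) → 15.1763
  f15: (p7, p3, p13) → 8.1760
  f16: (p7, p8, p13) → 60.0805
  f17: (p6, p0, p5) → 36.3718
  f18: (p6, p9, p5) → 42.9910
  f19: (p6, p0, p11) → 30.5302
  f20: (p6, p9, p11) → 31.1828
Σ area = 780.430

Check V−E+F: 12 − 30 + 20 = 2.

facets=20 area=780.430


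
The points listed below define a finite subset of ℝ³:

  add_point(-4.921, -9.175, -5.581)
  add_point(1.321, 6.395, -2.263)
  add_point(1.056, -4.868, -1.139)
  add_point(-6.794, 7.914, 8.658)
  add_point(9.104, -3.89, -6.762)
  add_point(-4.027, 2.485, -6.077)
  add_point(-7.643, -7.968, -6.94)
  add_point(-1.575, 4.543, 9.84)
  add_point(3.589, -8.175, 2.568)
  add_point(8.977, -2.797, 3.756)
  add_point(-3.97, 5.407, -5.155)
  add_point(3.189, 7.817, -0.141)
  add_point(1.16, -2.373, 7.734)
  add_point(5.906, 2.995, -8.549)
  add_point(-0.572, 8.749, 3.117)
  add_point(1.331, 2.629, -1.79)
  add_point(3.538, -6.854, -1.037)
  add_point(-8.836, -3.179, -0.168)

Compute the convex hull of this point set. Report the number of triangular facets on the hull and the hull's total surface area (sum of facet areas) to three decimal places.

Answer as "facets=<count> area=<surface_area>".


facets=24 area=973.428

Points on the hull: [0, 3, 4, 5, 6, 7, 8, 9, 10, 11, 12, 13, 14, 17] (14 of 18).

Triangle areas on the boundary:
  f1: (p3, p7, p14) → 23.8246
  f2: (p3, p10, p17) → 73.0387
  f3: (p3, p10, p14) → 38.4399
  f4: (p9, p8, p4) → 39.7693
  f5: (p6, p10, p17) → 46.3222
  f6: (p13, p9, p4) → 40.8792
  f7: (p13, p6, p4) → 65.9672
  f8: (p12, p9, p7) → 29.7424
  f9: (p12, p9, p8) → 28.9169
  f10: (p12, p8, p17) → 50.8661
  f11: (p12, p3, p17) → 76.8396
  f12: (p12, p3, p7) → 17.0138
  f13: (p0, p8, p4) → 67.7796
  f14: (p0, p6, p4) → 19.4285
  f15: (p0, p8, p17) → 52.4053
  f16: (p0, p6, p17) → 13.7133
  f17: (p11, p10, p14) → 22.5667
  f18: (p11, p13, p10) → 42.2810
  f19: (p11, p13, p9) → 61.6100
  f20: (p11, p7, p14) → 17.0603
  f21: (p11, p9, p7) → 69.5375
  f22: (p5, p6, p10) → 6.3409
  f23: (p5, p13, p10) → 15.7034
  f24: (p5, p13, p6) → 53.3814
Σ area = 973.428

Check V−E+F: 14 − 36 + 24 = 2.


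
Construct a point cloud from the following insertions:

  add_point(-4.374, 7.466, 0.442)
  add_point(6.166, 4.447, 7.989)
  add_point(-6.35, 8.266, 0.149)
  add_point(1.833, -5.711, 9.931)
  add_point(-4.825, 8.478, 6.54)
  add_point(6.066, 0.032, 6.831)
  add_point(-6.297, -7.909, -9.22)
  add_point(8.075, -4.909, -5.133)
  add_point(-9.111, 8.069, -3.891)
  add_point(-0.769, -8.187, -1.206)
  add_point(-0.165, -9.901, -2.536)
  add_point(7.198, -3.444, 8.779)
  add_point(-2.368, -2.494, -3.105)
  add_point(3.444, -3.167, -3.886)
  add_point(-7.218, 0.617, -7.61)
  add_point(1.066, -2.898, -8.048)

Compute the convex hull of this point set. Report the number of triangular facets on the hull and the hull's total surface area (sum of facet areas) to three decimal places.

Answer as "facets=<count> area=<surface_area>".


facets=20 area=958.638

Points on the hull: [0, 1, 2, 3, 4, 6, 7, 8, 10, 11, 14, 15] (12 of 16).

Area of each hull facet:
  f1: (p15, p7, p8) → 45.4568
  f2: (p15, p6, p7) → 27.1855
  f3: (p10, p6, p7) → 44.8535
  f4: (p10, p3, p6) → 43.7416
  f5: (p0, p7, p8) → 55.4883
  f6: (p0, p1, p7) → 104.9902
  f7: (p11, p1, p7) → 56.0419
  f8: (p11, p1, p3) → 22.7957
  f9: (p11, p10, p7) → 67.5663
  f10: (p11, p10, p3) → 39.3827
  f11: (p14, p6, p8) → 10.8938
  f12: (p14, p15, p8) → 31.7356
  f13: (p14, p15, p6) → 34.3245
  f14: (p4, p1, p3) → 66.1072
  f15: (p4, p6, p8) → 93.0440
  f16: (p4, p3, p6) → 161.8878
  f17: (p2, p0, p1) → 6.5662
  f18: (p2, p4, p1) → 36.6745
  f19: (p2, p0, p8) → 4.1545
  f20: (p2, p4, p8) → 5.7476
Σ area = 958.638

Check V−E+F: 12 − 30 + 20 = 2.


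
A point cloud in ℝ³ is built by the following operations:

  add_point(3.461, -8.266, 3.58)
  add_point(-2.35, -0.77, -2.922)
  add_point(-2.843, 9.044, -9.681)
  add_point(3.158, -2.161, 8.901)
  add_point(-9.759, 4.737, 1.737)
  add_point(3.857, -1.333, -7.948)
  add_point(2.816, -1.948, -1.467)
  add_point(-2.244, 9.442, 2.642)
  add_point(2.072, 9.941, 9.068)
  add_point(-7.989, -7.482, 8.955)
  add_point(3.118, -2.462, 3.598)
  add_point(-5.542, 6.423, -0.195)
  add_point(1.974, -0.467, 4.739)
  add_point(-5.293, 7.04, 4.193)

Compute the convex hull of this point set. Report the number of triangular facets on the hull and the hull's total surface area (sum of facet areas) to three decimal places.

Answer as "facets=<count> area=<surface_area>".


facets=16 area=899.497

Points on the hull: [0, 1, 2, 3, 4, 5, 7, 8, 9, 13] (10 of 14).

Area of each hull facet:
  f1: (p2, p8, p5) → 117.7107
  f2: (p9, p0, p5) → 79.6248
  f3: (p9, p8, p4) → 106.1317
  f4: (p7, p2, p4) → 54.3048
  f5: (p7, p2, p8) → 24.7439
  f6: (p1, p2, p5) → 46.0269
  f7: (p1, p9, p5) → 37.7604
  f8: (p1, p2, p4) → 60.2548
  f9: (p1, p9, p4) → 70.1471
  f10: (p3, p9, p8) → 70.3498
  f11: (p3, p9, p0) → 47.9314
  f12: (p3, p8, p5) → 102.5335
  f13: (p3, p0, p5) → 53.6865
  f14: (p13, p8, p4) → 3.4074
  f15: (p13, p7, p4) → 8.8209
  f16: (p13, p7, p8) → 16.0623
Σ area = 899.497

Euler characteristic 10−24+16 = 2 ✓


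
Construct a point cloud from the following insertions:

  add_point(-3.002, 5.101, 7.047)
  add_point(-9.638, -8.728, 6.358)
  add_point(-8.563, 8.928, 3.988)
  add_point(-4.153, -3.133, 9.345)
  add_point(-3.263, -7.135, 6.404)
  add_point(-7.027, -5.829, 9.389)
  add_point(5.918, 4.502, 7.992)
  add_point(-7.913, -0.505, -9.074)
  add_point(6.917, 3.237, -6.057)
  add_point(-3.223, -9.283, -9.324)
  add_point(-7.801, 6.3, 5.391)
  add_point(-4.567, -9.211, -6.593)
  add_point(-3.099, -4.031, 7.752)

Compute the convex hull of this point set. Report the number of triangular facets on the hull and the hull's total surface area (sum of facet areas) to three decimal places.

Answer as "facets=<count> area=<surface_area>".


facets=20 area=998.653

Points on the hull: [0, 1, 2, 3, 4, 5, 6, 7, 8, 9, 10, 11] (12 of 13).

Area of each hull facet:
  f1: (p6, p2, p8) → 109.2565
  f2: (p7, p2, p1) → 127.1042
  f3: (p7, p2, p8) → 121.4083
  f4: (p7, p9, p8) → 75.4901
  f5: (p4, p9, p8) → 124.5327
  f6: (p4, p6, p8) → 104.4800
  f7: (p4, p9, p1) → 52.1193
  f8: (p4, p3, p6) → 30.8319
  f9: (p11, p9, p1) → 1.7947
  f10: (p11, p7, p1) → 66.9328
  f11: (p11, p7, p9) → 14.6690
  f12: (p0, p6, p2) → 18.9575
  f13: (p0, p3, p6) → 38.7402
  f14: (p5, p4, p1) → 12.2055
  f15: (p5, p4, p3) → 9.0791
  f16: (p5, p2, p1) → 37.3606
  f17: (p10, p0, p3) → 22.1251
  f18: (p10, p5, p3) → 20.0171
  f19: (p10, p0, p2) → 6.5937
  f20: (p10, p5, p2) → 4.9544
Σ area = 998.653

Euler: V−E+F = 12−30+20 = 2.


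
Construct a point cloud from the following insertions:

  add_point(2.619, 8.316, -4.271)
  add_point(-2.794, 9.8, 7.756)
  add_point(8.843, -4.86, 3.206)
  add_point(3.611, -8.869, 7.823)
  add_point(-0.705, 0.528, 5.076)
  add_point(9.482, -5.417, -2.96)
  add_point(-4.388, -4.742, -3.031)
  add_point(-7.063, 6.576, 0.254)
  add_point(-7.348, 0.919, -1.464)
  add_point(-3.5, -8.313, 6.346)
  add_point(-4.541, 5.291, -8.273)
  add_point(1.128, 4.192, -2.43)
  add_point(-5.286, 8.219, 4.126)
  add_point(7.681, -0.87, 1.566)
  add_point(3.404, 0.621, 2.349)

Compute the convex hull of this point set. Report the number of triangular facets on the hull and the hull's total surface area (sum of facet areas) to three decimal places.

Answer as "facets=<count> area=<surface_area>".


Extreme-point indices: [0, 1, 2, 3, 5, 6, 7, 8, 9, 10, 12, 13] — 12 of 15 on the boundary.

Facet areas (half cross-product norm):
  f1: (p2, p3, p5) → 20.2107
  f2: (p2, p3, p1) → 76.6401
  f3: (p9, p3, p5) → 44.8854
  f4: (p9, p6, p5) → 69.5163
  f5: (p9, p6, p8) → 32.8767
  f6: (p9, p3, p1) → 66.2006
  f7: (p9, p7, p8) → 32.4791
  f8: (p10, p0, p5) → 67.0470
  f9: (p10, p6, p5) → 78.4678
  f10: (p10, p6, p8) → 28.0195
  f11: (p10, p7, p8) → 24.3854
  f12: (p13, p0, p1) → 78.3080
  f13: (p13, p2, p1) → 28.4549
  f14: (p13, p0, p5) → 38.0752
  f15: (p13, p2, p5) → 13.4362
  f16: (p12, p10, p7) → 13.6365
  f17: (p12, p9, p1) → 38.6449
  f18: (p12, p9, p7) → 37.5189
  f19: (p12, p0, p1) → 26.4486
  f20: (p12, p10, p0) → 49.0504
Σ area = 864.302

Euler characteristic 12−30+20 = 2 ✓

facets=20 area=864.302


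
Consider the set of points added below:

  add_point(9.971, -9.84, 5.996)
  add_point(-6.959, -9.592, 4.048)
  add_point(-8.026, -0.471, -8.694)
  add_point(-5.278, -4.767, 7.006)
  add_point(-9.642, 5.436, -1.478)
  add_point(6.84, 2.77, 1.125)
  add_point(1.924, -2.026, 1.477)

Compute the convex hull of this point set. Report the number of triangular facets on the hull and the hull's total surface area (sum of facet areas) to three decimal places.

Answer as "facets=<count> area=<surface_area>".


facets=8 area=693.138

Extreme-point indices: [0, 1, 2, 3, 4, 5] — 6 of 7 on the boundary.

Facet areas (half cross-product norm):
  f1: (p5, p3, p4) → 101.2708
  f2: (p5, p3, p0) → 98.1306
  f3: (p5, p2, p4) → 79.0888
  f4: (p5, p2, p0) → 122.7544
  f5: (p1, p3, p4) → 40.3705
  f6: (p1, p2, p4) → 72.0699
  f7: (p1, p3, p0) → 47.5248
  f8: (p1, p2, p0) → 131.9284
Σ area = 693.138

Euler characteristic 6−12+8 = 2 ✓


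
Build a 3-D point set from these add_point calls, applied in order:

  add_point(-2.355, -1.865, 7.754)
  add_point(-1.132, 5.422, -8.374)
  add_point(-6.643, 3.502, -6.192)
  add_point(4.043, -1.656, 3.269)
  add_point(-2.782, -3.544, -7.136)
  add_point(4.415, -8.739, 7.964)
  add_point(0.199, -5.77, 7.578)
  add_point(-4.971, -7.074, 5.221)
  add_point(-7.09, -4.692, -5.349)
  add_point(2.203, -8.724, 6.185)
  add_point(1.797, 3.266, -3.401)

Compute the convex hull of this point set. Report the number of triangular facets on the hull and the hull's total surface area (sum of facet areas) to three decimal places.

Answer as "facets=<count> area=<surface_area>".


facets=18 area=513.888

Points on the hull: [0, 1, 2, 3, 4, 5, 6, 7, 8, 9, 10] (11 of 11).

Per-facet area ½‖(b−a)×(c−a)‖:
  f1: (p2, p0, p1) → 47.6688
  f2: (p2, p4, p8) → 18.7426
  f3: (p2, p4, p1) → 24.7196
  f4: (p2, p7, p8) → 43.4154
  f5: (p2, p7, p0) → 48.5204
  f6: (p3, p0, p5) → 31.6773
  f7: (p9, p7, p8) → 38.2705
  f8: (p9, p7, p5) → 5.7896
  f9: (p9, p4, p8) → 36.1165
  f10: (p9, p4, p5) → 12.6009
  f11: (p6, p0, p5) → 4.6361
  f12: (p6, p7, p5) → 11.7681
  f13: (p6, p7, p0) → 13.0549
  f14: (p10, p0, p1) → 29.2418
  f15: (p10, p3, p0) → 32.5251
  f16: (p10, p4, p1) → 26.3929
  f17: (p10, p4, p5) → 74.2076
  f18: (p10, p3, p5) → 14.5404
Σ area = 513.888

Euler: V−E+F = 11−27+18 = 2.
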